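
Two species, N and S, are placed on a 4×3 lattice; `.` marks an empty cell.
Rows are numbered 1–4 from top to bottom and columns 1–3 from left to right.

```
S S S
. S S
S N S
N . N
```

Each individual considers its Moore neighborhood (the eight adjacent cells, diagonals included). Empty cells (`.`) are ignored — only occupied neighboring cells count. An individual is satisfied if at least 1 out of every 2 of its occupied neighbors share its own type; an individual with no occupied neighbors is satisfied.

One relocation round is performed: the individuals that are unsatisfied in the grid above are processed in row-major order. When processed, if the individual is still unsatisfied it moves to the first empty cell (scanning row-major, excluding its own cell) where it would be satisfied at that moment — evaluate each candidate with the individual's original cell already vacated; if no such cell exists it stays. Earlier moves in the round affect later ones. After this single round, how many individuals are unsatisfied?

0

Initially unsatisfied (in order): (3,1), (3,2).
  (3,1) → (2,1).
  (3,2) → (4,2).
Resulting grid:
S S S
S S S
. . S
N N N
All satisfied now.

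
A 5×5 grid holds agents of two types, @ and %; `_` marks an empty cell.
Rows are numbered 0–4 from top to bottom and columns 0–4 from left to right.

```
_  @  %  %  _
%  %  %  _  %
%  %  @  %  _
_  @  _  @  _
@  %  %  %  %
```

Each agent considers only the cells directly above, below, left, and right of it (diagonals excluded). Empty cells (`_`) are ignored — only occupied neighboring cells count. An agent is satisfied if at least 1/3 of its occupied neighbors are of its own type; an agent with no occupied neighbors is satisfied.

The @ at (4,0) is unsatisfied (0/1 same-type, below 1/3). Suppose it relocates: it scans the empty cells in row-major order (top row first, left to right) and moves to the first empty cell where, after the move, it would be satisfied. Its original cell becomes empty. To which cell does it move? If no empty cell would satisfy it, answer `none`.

(0,0)

Vacating (4,0). Empty cells in order:
  (0,0): 1/2 same-type → satisfied — stop here.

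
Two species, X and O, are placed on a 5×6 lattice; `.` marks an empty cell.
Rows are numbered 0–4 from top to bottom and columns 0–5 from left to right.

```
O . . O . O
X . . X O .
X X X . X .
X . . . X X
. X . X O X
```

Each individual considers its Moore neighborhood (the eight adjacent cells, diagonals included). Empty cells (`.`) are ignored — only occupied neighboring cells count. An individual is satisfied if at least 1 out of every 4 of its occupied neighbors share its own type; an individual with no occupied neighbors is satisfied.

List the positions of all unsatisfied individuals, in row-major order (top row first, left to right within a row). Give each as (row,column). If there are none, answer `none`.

(0,0)O 0/1 not
(0,3)O 1/2 satisfied
(0,5)O 1/1 satisfied
(1,0)X 2/3 satisfied
(1,3)X 2/4 satisfied
(1,4)O 2/4 satisfied
(2,0)X 3/3 satisfied
(2,1)X 4/4 satisfied
(2,2)X 2/2 satisfied
(2,4)X 3/4 satisfied
(3,0)X 3/3 satisfied
(3,4)X 4/5 satisfied
(3,5)X 3/4 satisfied
(4,1)X 1/1 satisfied
(4,3)X 1/2 satisfied
(4,4)O 0/4 not
(4,5)X 2/3 satisfied

(0,0), (4,4)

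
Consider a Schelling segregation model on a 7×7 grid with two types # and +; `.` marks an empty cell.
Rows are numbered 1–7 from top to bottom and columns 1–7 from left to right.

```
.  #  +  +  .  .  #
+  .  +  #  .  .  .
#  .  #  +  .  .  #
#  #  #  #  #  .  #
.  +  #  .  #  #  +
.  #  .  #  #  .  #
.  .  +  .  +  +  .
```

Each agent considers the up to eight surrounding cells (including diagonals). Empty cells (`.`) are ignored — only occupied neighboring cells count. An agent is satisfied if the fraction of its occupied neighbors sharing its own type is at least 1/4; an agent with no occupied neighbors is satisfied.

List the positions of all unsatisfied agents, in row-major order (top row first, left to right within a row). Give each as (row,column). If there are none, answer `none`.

(1,2), (2,1), (2,4), (3,4), (5,2), (5,7), (7,3)

Row 1: (1,2)# 0/3 unhappy · (1,3)+ 2/4 ok · (1,4)+ 2/3 ok · (1,7)# 0/0 ok
Row 2: (2,1)+ 0/2 unhappy · (2,3)+ 3/6 ok · (2,4)# 1/5 unhappy
Row 3: (3,1)# 2/3 ok · (3,3)# 4/6 ok · (3,4)+ 1/6 unhappy · (3,7)# 1/1 ok
Row 4: (4,1)# 2/3 ok · (4,2)# 5/6 ok · (4,3)# 4/6 ok · (4,4)# 5/6 ok · (4,5)# 3/4 ok · (4,7)# 2/3 ok
Row 5: (5,2)+ 0/5 unhappy · (5,3)# 5/6 ok · (5,5)# 5/5 ok · (5,6)# 5/6 ok · (5,7)+ 0/3 unhappy
Row 6: (6,2)# 1/3 ok · (6,4)# 3/5 ok · (6,5)# 3/5 ok · (6,7)# 1/3 ok
Row 7: (7,3)+ 0/2 unhappy · (7,5)+ 1/3 ok · (7,6)+ 1/3 ok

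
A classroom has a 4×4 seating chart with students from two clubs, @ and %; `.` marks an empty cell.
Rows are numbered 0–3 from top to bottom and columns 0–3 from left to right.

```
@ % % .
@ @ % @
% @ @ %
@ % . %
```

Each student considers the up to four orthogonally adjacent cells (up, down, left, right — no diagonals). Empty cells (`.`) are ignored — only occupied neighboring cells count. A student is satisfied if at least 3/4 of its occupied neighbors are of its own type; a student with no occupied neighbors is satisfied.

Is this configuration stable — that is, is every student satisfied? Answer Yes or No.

Row 0: (0,0)@ 1/2 not · (0,1)% 1/3 not · (0,2)% 2/2 satisfied
Row 1: (1,0)@ 2/3 not · (1,1)@ 2/4 not · (1,2)% 1/4 not · (1,3)@ 0/2 not
Row 2: (2,0)% 0/3 not · (2,1)@ 2/4 not · (2,2)@ 1/3 not · (2,3)% 1/3 not
Row 3: (3,0)@ 0/2 not · (3,1)% 0/2 not · (3,3)% 1/1 satisfied
For instance (0,0) has only 1/2 same-type neighbors, below 3/4.

No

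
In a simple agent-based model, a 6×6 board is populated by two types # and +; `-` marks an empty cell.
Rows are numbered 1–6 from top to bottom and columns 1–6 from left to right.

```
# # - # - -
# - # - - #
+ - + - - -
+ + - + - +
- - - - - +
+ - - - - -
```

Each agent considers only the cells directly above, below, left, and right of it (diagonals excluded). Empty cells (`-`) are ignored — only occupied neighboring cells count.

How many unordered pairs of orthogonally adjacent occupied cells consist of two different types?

2

Scan each occupied cell's neighbors to the right and below so each pair is counted once.
From row 1: 0 unlike of 2 pairs (running 0/2).
From row 2: 2 unlike of 2 pairs (running 2/4).
From row 3: 0 unlike of 1 pairs (running 2/5).
From row 4: 0 unlike of 2 pairs (running 2/7).
Total adjacent occupied pairs: 7; unlike-type pairs: 2.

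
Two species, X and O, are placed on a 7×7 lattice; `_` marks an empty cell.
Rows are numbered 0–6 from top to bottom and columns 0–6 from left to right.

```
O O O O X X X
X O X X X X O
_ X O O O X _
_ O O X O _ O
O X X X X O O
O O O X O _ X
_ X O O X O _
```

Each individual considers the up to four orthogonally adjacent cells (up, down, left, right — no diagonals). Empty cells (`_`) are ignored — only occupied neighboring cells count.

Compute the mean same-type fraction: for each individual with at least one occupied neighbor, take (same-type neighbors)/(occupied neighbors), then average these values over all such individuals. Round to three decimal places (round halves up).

0.440

Row 0: (0,0)O 1/2 · (0,1)O 3/3 · (0,2)O 2/3 · (0,3)O 1/3 · (0,4)X 2/3 · (0,5)X 3/3 · (0,6)X 1/2
Row 1: (1,0)X 0/2 · (1,1)O 1/4 · (1,2)X 1/4 · (1,3)X 2/4 · (1,4)X 3/4 · (1,5)X 3/4 · (1,6)O 0/2
Row 2: (2,1)X 0/3 · (2,2)O 2/4 · (2,3)O 2/4 · (2,4)O 2/4 · (2,5)X 1/2
Row 3: (3,1)O 1/3 · (3,2)O 2/4 · (3,3)X 1/4 · (3,4)O 1/3 · (3,6)O 1/1
Row 4: (4,0)O 1/2 · (4,1)X 1/4 · (4,2)X 2/4 · (4,3)X 4/4 · (4,4)X 1/4 · (4,5)O 1/2 · (4,6)O 2/3
Row 5: (5,0)O 2/2 · (5,1)O 2/4 · (5,2)O 2/4 · (5,3)X 1/4 · (5,4)O 0/3 · (5,6)X 0/1
Row 6: (6,1)X 0/2 · (6,2)O 2/3 · (6,3)O 1/3 · (6,4)X 0/3 · (6,5)O 0/1
Sum over 42 individuals: 1/2 + 3/3 + 2/3 + 1/3 + 2/3 + 3/3 + 1/2 + 0/2 + 1/4 + 1/4 + 2/4 + 3/4 + 3/4 + 0/2 + 0/3 + 2/4 + 2/4 + 2/4 + 1/2 + 1/3 + 2/4 + 1/4 + 1/3 + 1/1 + 1/2 + 1/4 + 2/4 + 4/4 + 1/4 + 1/2 + 2/3 + 2/2 + 2/4 + 2/4 + 1/4 + 0/3 + 0/1 + 0/2 + 2/3 + 1/3 + 0/3 + 0/1 = 37/2; mean = 37/2 ÷ 42 = 37/84 = 0.440476… → 0.440.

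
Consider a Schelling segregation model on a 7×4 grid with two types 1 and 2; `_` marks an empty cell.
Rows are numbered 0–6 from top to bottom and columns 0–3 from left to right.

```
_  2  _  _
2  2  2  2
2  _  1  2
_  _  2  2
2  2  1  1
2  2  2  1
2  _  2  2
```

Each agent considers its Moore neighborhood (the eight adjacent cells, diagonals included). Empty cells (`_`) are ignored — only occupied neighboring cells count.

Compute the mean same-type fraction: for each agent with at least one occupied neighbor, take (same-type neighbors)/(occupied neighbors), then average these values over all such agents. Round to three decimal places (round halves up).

0.701

Row 0: (0,1)2 3/3
Row 1: (1,0)2 3/3 · (1,1)2 4/5 · (1,2)2 4/5 · (1,3)2 2/3
Row 2: (2,0)2 2/2 · (2,2)1 0/6 · (2,3)2 4/5
Row 3: (3,2)2 3/6 · (3,3)2 2/5
Row 4: (4,0)2 3/3 · (4,1)2 5/6 · (4,2)1 2/7 · (4,3)1 2/5
Row 5: (5,0)2 4/4 · (5,1)2 6/7 · (5,2)2 4/7 · (5,3)1 2/5
Row 6: (6,0)2 2/2 · (6,2)2 3/4 · (6,3)2 2/3
Sum over 21 agents: 3/3 + 3/3 + 4/5 + 4/5 + 2/3 + 2/2 + 0/6 + 4/5 + 3/6 + 2/5 + 3/3 + 5/6 + 2/7 + 2/5 + 4/4 + 6/7 + 4/7 + 2/5 + 2/2 + 3/4 + 2/3 = 6187/420; mean = 6187/420 ÷ 21 = 6187/8820 = 0.701473… → 0.701.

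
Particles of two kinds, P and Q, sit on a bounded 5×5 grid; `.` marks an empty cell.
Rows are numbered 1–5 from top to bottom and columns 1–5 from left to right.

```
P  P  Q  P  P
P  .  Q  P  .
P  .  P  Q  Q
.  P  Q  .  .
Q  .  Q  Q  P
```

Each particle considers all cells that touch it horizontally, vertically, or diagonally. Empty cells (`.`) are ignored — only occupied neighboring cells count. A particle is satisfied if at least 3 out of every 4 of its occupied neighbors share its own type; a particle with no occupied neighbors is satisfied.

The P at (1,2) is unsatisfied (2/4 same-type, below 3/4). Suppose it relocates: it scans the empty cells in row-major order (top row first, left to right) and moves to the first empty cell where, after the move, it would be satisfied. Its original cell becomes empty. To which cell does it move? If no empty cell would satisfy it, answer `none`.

Vacating (1,2). Empty cells in order:
  (2,2): 4/6 same-type → still unsatisfied.
  (2,5): 3/5 same-type → still unsatisfied.
  (3,2): 4/6 same-type → still unsatisfied.
  (4,1): 2/3 same-type → still unsatisfied.
  (4,4): 2/7 same-type → still unsatisfied.
  (4,5): 1/4 same-type → still unsatisfied.
  (5,2): 1/4 same-type → still unsatisfied.

none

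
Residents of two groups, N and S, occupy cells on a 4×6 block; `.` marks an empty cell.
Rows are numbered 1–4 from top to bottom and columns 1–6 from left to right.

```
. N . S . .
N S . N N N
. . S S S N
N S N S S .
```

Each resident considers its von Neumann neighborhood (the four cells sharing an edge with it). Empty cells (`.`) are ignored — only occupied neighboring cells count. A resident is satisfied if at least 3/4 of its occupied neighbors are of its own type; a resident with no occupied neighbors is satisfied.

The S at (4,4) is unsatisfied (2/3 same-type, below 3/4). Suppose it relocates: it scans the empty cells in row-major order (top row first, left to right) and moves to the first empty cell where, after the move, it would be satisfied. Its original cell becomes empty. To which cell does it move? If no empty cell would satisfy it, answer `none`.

(3,2)

Vacating (4,4). Empty cells in order:
  (1,1): 0/2 same-type → still unsatisfied.
  (1,3): 1/2 same-type → still unsatisfied.
  (1,5): 1/2 same-type → still unsatisfied.
  (1,6): 0/1 same-type → still unsatisfied.
  (2,3): 2/3 same-type → still unsatisfied.
  (3,1): 0/2 same-type → still unsatisfied.
  (3,2): 3/3 same-type → satisfied — stop here.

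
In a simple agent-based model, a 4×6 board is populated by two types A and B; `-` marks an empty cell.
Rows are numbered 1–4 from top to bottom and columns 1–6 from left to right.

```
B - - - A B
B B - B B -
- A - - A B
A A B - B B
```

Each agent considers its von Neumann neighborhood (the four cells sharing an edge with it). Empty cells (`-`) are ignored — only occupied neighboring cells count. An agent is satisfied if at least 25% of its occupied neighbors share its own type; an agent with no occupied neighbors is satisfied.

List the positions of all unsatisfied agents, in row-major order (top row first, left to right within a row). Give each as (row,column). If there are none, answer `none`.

(1,5), (1,6), (3,5), (4,3)

(1,1)B 1/1 ok
(1,5)A 0/2 unhappy
(1,6)B 0/1 unhappy
(2,1)B 2/2 ok
(2,2)B 1/2 ok
(2,4)B 1/1 ok
(2,5)B 1/3 ok
(3,2)A 1/2 ok
(3,5)A 0/3 unhappy
(3,6)B 1/2 ok
(4,1)A 1/1 ok
(4,2)A 2/3 ok
(4,3)B 0/1 unhappy
(4,5)B 1/2 ok
(4,6)B 2/2 ok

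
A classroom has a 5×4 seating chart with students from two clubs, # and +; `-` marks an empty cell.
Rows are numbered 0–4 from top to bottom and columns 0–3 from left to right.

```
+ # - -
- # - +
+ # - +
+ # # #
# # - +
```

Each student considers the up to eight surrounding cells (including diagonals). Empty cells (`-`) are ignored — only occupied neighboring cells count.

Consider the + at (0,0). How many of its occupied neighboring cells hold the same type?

0

Occupied neighbors of (0,0): (0,1)=#, (1,1)=#.
Same type (+): 0 of 2.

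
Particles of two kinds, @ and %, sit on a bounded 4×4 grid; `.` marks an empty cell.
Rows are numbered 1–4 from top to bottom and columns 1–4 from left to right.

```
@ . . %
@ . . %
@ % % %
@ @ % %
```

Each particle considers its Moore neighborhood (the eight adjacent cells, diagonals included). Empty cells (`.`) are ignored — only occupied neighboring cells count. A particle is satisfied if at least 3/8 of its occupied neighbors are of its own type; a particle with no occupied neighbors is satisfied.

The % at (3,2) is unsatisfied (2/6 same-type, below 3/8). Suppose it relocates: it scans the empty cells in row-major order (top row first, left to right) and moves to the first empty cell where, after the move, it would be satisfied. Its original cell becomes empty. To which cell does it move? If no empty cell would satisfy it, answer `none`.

(1,3)

Vacating (3,2). Empty cells in order:
  (1,2): 0/2 same-type → still unsatisfied.
  (1,3): 2/2 same-type → satisfied — stop here.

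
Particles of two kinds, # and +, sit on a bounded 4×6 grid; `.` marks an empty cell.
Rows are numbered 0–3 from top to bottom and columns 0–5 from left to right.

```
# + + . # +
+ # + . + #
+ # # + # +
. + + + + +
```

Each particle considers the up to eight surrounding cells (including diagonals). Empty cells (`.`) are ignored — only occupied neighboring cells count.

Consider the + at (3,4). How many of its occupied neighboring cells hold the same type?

Occupied neighbors of (3,4): (2,3)=+, (2,4)=#, (2,5)=+, (3,3)=+, (3,5)=+.
Same type (+): 4 of 5.

4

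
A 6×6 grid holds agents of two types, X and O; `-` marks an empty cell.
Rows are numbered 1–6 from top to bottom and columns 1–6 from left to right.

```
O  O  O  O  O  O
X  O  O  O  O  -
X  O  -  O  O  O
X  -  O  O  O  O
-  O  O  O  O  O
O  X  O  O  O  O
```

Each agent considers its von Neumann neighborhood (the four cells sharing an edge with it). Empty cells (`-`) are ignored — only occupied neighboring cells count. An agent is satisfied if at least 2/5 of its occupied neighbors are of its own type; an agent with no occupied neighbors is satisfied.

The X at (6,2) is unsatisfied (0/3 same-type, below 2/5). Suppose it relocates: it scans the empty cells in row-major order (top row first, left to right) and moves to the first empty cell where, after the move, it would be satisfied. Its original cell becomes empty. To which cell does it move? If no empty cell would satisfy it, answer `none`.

none

Vacating (6,2). Empty cells in order:
  (2,6): 0/3 same-type → still unsatisfied.
  (3,3): 0/4 same-type → still unsatisfied.
  (4,2): 1/4 same-type → still unsatisfied.
  (5,1): 1/3 same-type → still unsatisfied.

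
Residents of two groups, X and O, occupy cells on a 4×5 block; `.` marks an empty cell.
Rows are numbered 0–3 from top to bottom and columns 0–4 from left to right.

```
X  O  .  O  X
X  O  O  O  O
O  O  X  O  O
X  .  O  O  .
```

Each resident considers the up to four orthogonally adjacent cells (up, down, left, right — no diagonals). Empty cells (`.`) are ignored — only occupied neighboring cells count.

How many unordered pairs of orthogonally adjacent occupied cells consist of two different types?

10

Scan each occupied cell's neighbors to the right and below so each pair is counted once.
From row 0: 3 unlike of 6 pairs (running 3/6).
From row 1: 3 unlike of 9 pairs (running 6/15).
From row 2: 4 unlike of 7 pairs (running 10/22).
From row 3: 0 unlike of 1 pairs (running 10/23).
Total adjacent occupied pairs: 23; unlike-type pairs: 10.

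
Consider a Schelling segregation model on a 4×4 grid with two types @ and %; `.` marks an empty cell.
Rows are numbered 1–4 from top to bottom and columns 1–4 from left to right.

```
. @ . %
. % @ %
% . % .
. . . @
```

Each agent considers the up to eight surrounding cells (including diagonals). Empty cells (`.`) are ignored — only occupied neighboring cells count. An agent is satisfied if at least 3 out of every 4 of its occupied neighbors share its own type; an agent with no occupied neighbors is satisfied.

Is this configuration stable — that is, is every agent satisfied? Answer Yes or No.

No

Row 1: (1,2)@ 1/2 unhappy · (1,4)% 1/2 unhappy
Row 2: (2,2)% 2/4 unhappy · (2,3)@ 1/5 unhappy · (2,4)% 2/3 unhappy
Row 3: (3,1)% 1/1 ok · (3,3)% 2/4 unhappy
Row 4: (4,4)@ 0/1 unhappy
For instance (1,2) has only 1/2 same-type neighbors, below 3/4.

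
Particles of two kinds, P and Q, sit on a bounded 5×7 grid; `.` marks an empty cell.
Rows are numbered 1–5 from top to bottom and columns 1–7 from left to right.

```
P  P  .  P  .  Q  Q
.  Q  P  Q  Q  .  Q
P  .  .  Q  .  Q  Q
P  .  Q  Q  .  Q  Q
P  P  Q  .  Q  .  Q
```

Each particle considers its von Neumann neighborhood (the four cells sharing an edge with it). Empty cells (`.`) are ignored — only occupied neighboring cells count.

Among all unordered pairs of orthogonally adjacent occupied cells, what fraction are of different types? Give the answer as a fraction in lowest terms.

Scan each occupied cell's neighbors to the right and below so each pair is counted once.
From row 1: 2 unlike of 5 pairs (running 2/5).
From row 2: 2 unlike of 5 pairs (running 4/10).
From row 3: 0 unlike of 5 pairs (running 4/15).
From row 4: 0 unlike of 5 pairs (running 4/20).
From row 5: 1 unlike of 2 pairs (running 5/22).
Total adjacent occupied pairs: 22; unlike-type pairs: 5.
5/22 is already in lowest terms.

5/22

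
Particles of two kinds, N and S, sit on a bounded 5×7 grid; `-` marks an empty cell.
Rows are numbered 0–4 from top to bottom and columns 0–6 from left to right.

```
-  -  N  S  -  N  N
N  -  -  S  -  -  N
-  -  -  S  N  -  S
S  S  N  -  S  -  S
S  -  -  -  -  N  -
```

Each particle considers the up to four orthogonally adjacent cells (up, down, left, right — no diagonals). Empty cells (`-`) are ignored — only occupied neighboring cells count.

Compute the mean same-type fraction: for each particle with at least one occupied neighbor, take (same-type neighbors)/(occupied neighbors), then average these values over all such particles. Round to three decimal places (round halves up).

0.567

(0,2)N 0/1
(0,3)S 1/2
(0,5)N 1/1
(0,6)N 2/2
(1,0)N — no occupied neighbors
(1,3)S 2/2
(1,6)N 1/2
(2,3)S 1/2
(2,4)N 0/2
(2,6)S 1/2
(3,0)S 2/2
(3,1)S 1/2
(3,2)N 0/1
(3,4)S 0/1
(3,6)S 1/1
(4,0)S 1/1
(4,5)N — no occupied neighbors
Sum over 15 particles: 0/1 + 1/2 + 1/1 + 2/2 + 2/2 + 1/2 + 1/2 + 0/2 + 1/2 + 2/2 + 1/2 + 0/1 + 0/1 + 1/1 + 1/1 = 17/2; mean = 17/2 ÷ 15 = 17/30 = 0.566666… → 0.567.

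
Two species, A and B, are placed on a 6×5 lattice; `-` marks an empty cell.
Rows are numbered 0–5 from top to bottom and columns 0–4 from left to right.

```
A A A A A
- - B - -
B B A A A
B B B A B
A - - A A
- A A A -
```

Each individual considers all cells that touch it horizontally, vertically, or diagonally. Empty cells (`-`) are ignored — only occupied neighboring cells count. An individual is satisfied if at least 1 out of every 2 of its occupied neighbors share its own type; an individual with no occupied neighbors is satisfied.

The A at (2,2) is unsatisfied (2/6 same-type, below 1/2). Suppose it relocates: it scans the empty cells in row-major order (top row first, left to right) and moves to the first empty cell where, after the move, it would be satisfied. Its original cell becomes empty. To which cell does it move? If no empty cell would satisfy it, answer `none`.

Vacating (2,2). Empty cells in order:
  (1,0): 2/4 same-type → satisfied — stop here.

(1,0)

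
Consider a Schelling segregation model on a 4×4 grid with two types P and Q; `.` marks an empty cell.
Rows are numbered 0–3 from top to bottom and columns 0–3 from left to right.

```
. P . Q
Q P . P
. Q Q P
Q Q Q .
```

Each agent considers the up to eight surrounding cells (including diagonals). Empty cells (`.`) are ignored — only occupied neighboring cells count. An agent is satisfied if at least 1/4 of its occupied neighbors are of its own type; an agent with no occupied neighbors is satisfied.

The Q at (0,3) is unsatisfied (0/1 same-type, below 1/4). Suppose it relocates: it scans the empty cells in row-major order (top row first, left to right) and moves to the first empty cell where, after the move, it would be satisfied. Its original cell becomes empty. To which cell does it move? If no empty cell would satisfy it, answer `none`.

(0,0)

Vacating (0,3). Empty cells in order:
  (0,0): 1/3 same-type → satisfied — stop here.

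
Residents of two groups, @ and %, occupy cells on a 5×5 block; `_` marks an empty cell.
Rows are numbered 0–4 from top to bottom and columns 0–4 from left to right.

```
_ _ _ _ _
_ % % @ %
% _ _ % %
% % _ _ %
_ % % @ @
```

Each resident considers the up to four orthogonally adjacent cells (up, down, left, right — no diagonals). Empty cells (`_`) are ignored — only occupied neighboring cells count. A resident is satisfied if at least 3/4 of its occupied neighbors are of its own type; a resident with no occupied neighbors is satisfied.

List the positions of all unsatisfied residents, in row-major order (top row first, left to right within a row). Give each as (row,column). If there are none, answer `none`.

(1,1)% 1/1 ✓
(1,2)% 1/2 ✗
(1,3)@ 0/3 ✗
(1,4)% 1/2 ✗
(2,0)% 1/1 ✓
(2,3)% 1/2 ✗
(2,4)% 3/3 ✓
(3,0)% 2/2 ✓
(3,1)% 2/2 ✓
(3,4)% 1/2 ✗
(4,1)% 2/2 ✓
(4,2)% 1/2 ✗
(4,3)@ 1/2 ✗
(4,4)@ 1/2 ✗

(1,2), (1,3), (1,4), (2,3), (3,4), (4,2), (4,3), (4,4)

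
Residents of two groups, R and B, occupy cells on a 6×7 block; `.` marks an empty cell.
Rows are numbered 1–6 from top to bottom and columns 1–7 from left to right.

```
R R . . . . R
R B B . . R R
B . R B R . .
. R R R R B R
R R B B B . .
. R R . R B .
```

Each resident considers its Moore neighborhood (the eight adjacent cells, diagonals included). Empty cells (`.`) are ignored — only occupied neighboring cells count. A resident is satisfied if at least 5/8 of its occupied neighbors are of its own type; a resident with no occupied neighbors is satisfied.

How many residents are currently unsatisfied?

19

Row 1: (1,1)R 2/3 satisfied · (1,2)R 2/4 not · (1,7)R 2/2 satisfied
Row 2: (2,1)R 2/4 not · (2,2)B 2/6 not · (2,3)B 2/4 not · (2,6)R 3/3 satisfied · (2,7)R 2/2 satisfied
Row 3: (3,1)B 1/3 not · (3,3)R 3/6 not · (3,4)B 1/6 not · (3,5)R 3/5 not
Row 4: (4,2)R 4/6 satisfied · (4,3)R 4/7 not · (4,4)R 4/8 not · (4,5)R 2/6 not · (4,6)B 1/4 not · (4,7)R 0/1 not
Row 5: (5,1)R 3/3 satisfied · (5,2)R 5/6 satisfied · (5,3)B 1/7 not · (5,4)B 2/7 not · (5,5)B 3/6 not
Row 6: (6,2)R 3/4 satisfied · (6,3)R 2/4 not · (6,5)R 0/3 not · (6,6)B 1/2 not
Unsatisfied: (1,2), (2,1), (2,2), (2,3), (3,1), (3,3), (3,4), (3,5), (4,3), (4,4), (4,5), (4,6), (4,7), (5,3), (5,4), (5,5), (6,3), (6,5), (6,6) — 19 in total.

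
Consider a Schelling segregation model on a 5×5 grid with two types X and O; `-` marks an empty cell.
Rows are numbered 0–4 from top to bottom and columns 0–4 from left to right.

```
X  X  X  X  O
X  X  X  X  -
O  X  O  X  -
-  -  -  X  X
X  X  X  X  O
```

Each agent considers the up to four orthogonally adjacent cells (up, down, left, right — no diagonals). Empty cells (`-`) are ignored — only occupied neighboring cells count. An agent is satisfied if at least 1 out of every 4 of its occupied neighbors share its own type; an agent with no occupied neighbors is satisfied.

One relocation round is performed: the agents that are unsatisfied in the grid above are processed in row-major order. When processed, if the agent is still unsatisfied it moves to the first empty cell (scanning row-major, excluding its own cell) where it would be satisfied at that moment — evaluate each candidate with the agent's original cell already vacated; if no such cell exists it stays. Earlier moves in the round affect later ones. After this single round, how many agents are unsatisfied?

Initially unsatisfied (in order): (0,4), (2,0), (2,2), (4,4).
  (0,4) → (3,0).
  (2,0): now satisfied by earlier moves; stays.
  (2,2) → (3,1).
  (4,4) → (3,2).
Resulting grid:
X X X X -
X X X X -
O X - X -
O O O X X
X X X X -
All satisfied now.

0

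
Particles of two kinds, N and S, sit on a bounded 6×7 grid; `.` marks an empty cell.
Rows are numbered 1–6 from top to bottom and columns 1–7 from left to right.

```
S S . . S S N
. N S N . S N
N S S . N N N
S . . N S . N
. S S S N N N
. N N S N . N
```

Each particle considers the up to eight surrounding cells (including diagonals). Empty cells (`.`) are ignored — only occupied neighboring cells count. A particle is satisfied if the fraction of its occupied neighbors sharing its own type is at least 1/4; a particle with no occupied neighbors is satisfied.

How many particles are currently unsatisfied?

Row 1: (1,1)S 1/2 ✓ · (1,2)S 2/3 ✓ · (1,5)S 2/3 ✓ · (1,6)S 2/4 ✓ · (1,7)N 1/3 ✓
Row 2: (2,2)N 1/6 ✗ · (2,3)S 3/5 ✓ · (2,4)N 1/4 ✓ · (2,6)S 2/7 ✓ · (2,7)N 3/5 ✓
Row 3: (3,1)N 1/3 ✓ · (3,2)S 3/5 ✓ · (3,3)S 2/5 ✓ · (3,5)N 3/5 ✓ · (3,6)N 4/6 ✓ · (3,7)N 3/4 ✓
Row 4: (4,1)S 2/3 ✓ · (4,4)N 2/6 ✓ · (4,5)S 1/6 ✗ · (4,7)N 4/4 ✓
Row 5: (5,2)S 2/4 ✓ · (5,3)S 3/6 ✓ · (5,4)S 3/7 ✓ · (5,5)N 3/6 ✓ · (5,6)N 5/6 ✓ · (5,7)N 3/3 ✓
Row 6: (6,2)N 1/3 ✓ · (6,3)N 1/5 ✗ · (6,4)S 2/5 ✓ · (6,5)N 2/4 ✓ · (6,7)N 2/2 ✓
Unsatisfied: (2,2), (4,5), (6,3) — 3 in total.

3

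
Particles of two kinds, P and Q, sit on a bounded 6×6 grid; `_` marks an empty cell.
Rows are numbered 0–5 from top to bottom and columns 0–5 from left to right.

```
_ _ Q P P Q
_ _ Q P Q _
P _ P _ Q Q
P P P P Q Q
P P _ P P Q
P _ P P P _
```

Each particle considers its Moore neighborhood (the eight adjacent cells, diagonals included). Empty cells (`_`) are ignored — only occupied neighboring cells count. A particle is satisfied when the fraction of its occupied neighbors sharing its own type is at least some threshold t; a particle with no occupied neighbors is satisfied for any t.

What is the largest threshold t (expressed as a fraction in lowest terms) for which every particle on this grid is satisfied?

Row 0: (0,2)Q 1/3 · (0,3)P 2/5 · (0,4)P 2/4 · (0,5)Q 1/2
Row 1: (1,2)Q 1/4 · (1,3)P 3/7 · (1,4)Q 3/6
Row 2: (2,0)P 2/2 · (2,2)P 4/5 · (2,4)Q 4/6 · (2,5)Q 4/4
Row 3: (3,0)P 4/4 · (3,1)P 6/6 · (3,2)P 5/5 · (3,3)P 4/6 · (3,4)Q 4/7 · (3,5)Q 4/5
Row 4: (4,0)P 4/4 · (4,1)P 6/6 · (4,3)P 6/7 · (4,4)P 4/7 · (4,5)Q 2/4
Row 5: (5,0)P 2/2 · (5,2)P 3/3 · (5,3)P 4/4 · (5,4)P 3/4
The smallest same-type fraction is 1/4 at (1,2), which reduces to 1/4. Any threshold above that leaves this particle unsatisfied.

1/4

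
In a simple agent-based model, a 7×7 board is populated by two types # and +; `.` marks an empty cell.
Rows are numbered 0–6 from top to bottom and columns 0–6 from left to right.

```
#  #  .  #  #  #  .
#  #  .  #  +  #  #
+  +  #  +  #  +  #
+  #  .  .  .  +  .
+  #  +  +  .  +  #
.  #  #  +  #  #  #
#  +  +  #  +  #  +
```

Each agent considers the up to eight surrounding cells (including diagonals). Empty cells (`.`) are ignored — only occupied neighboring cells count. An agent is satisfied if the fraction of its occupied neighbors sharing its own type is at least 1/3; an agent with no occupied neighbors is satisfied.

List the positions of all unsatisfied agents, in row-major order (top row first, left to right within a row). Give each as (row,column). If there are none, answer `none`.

(1,4), (2,3), (3,1), (4,0), (4,5), (6,1), (6,4), (6,6)

Row 0: (0,0)# 3/3 satisfied · (0,1)# 3/3 satisfied · (0,3)# 2/3 satisfied · (0,4)# 4/5 satisfied · (0,5)# 3/4 satisfied
Row 1: (1,0)# 3/5 satisfied · (1,1)# 4/6 satisfied · (1,3)# 4/6 satisfied · (1,4)+ 2/8 not · (1,5)# 5/7 satisfied · (1,6)# 3/4 satisfied
Row 2: (2,0)+ 2/5 satisfied · (2,1)+ 2/6 satisfied · (2,2)# 3/5 satisfied · (2,3)+ 1/4 not · (2,4)# 2/6 satisfied · (2,5)+ 2/6 satisfied · (2,6)# 2/4 satisfied
Row 3: (3,0)+ 3/5 satisfied · (3,1)# 2/7 not · (3,5)+ 2/5 satisfied
Row 4: (4,0)+ 1/4 not · (4,1)# 3/6 satisfied · (4,2)+ 2/6 satisfied · (4,3)+ 2/4 satisfied · (4,5)+ 1/5 not · (4,6)# 2/4 satisfied
Row 5: (5,1)# 3/7 satisfied · (5,2)# 3/8 satisfied · (5,3)+ 4/7 satisfied · (5,4)# 3/7 satisfied · (5,5)# 4/7 satisfied · (5,6)# 3/5 satisfied
Row 6: (6,0)# 1/2 satisfied · (6,1)+ 1/4 not · (6,2)+ 2/5 satisfied · (6,3)# 2/5 satisfied · (6,4)+ 1/5 not · (6,5)# 3/5 satisfied · (6,6)+ 0/3 not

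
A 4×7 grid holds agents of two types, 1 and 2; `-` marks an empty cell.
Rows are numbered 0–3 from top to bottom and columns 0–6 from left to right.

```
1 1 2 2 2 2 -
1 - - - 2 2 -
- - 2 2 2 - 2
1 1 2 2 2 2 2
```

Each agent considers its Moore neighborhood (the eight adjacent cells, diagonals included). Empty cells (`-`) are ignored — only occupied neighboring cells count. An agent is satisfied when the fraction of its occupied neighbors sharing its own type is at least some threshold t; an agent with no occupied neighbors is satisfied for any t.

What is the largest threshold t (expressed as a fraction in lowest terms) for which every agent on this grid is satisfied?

(0,0)1 2/2
(0,1)1 2/3
(0,2)2 1/2
(0,3)2 3/3
(0,4)2 4/4
(0,5)2 3/3
(1,0)1 2/2
(1,4)2 6/6
(1,5)2 5/5
(2,2)2 3/4
(2,3)2 6/6
(2,4)2 6/6
(2,6)2 3/3
(3,0)1 1/1
(3,1)1 1/3
(3,2)2 3/4
(3,3)2 5/5
(3,4)2 4/4
(3,5)2 4/4
(3,6)2 2/2
The smallest same-type fraction is 1/3 at (3,1), which reduces to 1/3. Any threshold above that leaves this agent unsatisfied.

1/3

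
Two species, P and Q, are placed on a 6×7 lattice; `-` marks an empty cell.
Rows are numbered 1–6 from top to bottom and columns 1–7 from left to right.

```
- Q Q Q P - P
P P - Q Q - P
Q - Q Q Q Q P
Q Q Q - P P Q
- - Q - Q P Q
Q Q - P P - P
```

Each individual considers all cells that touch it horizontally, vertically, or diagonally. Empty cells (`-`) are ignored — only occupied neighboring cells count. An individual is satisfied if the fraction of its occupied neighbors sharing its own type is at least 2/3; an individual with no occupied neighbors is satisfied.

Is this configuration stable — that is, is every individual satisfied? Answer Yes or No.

Row 1: (1,2)Q 1/3 not · (1,3)Q 3/4 satisfied · (1,4)Q 3/4 satisfied · (1,5)P 0/3 not · (1,7)P 1/1 satisfied
Row 2: (2,1)P 1/3 not · (2,2)P 1/5 not · (2,4)Q 6/7 satisfied · (2,5)Q 5/6 satisfied · (2,7)P 2/3 satisfied
Row 3: (3,1)Q 2/4 not · (3,3)Q 4/5 satisfied · (3,4)Q 5/6 satisfied · (3,5)Q 4/6 satisfied · (3,6)Q 3/7 not · (3,7)P 2/4 not
Row 4: (4,1)Q 2/2 satisfied · (4,2)Q 5/5 satisfied · (4,3)Q 4/4 satisfied · (4,5)P 2/6 not · (4,6)P 3/8 not · (4,7)Q 2/5 not
Row 5: (5,3)Q 3/4 satisfied · (5,5)Q 0/5 not · (5,6)P 4/7 not · (5,7)Q 1/4 not
Row 6: (6,1)Q 1/1 satisfied · (6,2)Q 2/2 satisfied · (6,4)P 1/3 not · (6,5)P 2/3 satisfied · (6,7)P 1/2 not
For instance (1,2) has only 1/3 same-type neighbors, below 2/3.

No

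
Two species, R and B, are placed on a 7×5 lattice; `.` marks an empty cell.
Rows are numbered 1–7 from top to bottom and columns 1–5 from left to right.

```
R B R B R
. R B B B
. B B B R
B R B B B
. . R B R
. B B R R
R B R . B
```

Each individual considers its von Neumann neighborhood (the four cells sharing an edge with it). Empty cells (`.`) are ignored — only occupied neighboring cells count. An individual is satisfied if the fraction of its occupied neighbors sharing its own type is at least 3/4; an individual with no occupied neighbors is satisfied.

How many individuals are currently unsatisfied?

(1,1)R 0/1 ✗
(1,2)B 0/3 ✗
(1,3)R 0/3 ✗
(1,4)B 1/3 ✗
(1,5)R 0/2 ✗
(2,2)R 0/3 ✗
(2,3)B 2/4 ✗
(2,4)B 4/4 ✓
(2,5)B 1/3 ✗
(3,2)B 1/3 ✗
(3,3)B 4/4 ✓
(3,4)B 3/4 ✓
(3,5)R 0/3 ✗
(4,1)B 0/1 ✗
(4,2)R 0/3 ✗
(4,3)B 2/4 ✗
(4,4)B 4/4 ✓
(4,5)B 1/3 ✗
(5,3)R 0/3 ✗
(5,4)B 1/4 ✗
(5,5)R 1/3 ✗
(6,2)B 2/2 ✓
(6,3)B 1/4 ✗
(6,4)R 1/3 ✗
(6,5)R 2/3 ✗
(7,1)R 0/1 ✗
(7,2)B 1/3 ✗
(7,3)R 0/2 ✗
(7,5)B 0/1 ✗
Unsatisfied: (1,1), (1,2), (1,3), (1,4), (1,5), (2,2), (2,3), (2,5), (3,2), (3,5), (4,1), (4,2), (4,3), (4,5), (5,3), (5,4), (5,5), (6,3), (6,4), (6,5), (7,1), (7,2), (7,3), (7,5) — 24 in total.

24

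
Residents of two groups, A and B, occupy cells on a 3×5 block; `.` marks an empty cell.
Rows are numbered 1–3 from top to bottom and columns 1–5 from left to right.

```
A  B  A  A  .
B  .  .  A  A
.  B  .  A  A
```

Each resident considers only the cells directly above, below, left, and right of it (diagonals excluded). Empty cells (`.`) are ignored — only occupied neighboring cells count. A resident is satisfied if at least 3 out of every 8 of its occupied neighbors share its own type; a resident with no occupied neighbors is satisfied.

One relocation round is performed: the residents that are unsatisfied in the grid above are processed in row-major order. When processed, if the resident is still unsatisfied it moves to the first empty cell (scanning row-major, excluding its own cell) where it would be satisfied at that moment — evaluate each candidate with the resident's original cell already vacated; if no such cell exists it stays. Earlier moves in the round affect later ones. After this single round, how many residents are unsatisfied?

Initially unsatisfied (in order): (1,1), (1,2), (2,1).
  (1,1) → (1,5).
  (1,2) → (1,1).
  (2,1): now satisfied by earlier moves; stays.
Resulting grid:
B . A A A
B . . A A
. B . A A
All satisfied now.

0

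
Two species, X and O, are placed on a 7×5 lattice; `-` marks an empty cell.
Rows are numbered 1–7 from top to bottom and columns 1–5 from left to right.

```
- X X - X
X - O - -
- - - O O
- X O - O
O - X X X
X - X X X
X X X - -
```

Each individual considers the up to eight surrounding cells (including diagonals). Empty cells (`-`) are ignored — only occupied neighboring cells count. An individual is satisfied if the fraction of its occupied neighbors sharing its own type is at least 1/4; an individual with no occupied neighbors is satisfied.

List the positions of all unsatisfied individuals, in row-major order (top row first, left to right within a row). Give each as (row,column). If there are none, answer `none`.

(1,2)X 2/3 ✓
(1,3)X 1/2 ✓
(1,5)X 0/0 ✓
(2,1)X 1/1 ✓
(2,3)O 1/3 ✓
(3,4)O 4/4 ✓
(3,5)O 2/2 ✓
(4,2)X 1/3 ✓
(4,3)O 1/4 ✓
(4,5)O 2/4 ✓
(5,1)O 0/2 ✗
(5,3)X 4/5 ✓
(5,4)X 5/7 ✓
(5,5)X 3/4 ✓
(6,1)X 2/3 ✓
(6,3)X 5/5 ✓
(6,4)X 6/6 ✓
(6,5)X 3/3 ✓
(7,1)X 2/2 ✓
(7,2)X 4/4 ✓
(7,3)X 3/3 ✓

(5,1)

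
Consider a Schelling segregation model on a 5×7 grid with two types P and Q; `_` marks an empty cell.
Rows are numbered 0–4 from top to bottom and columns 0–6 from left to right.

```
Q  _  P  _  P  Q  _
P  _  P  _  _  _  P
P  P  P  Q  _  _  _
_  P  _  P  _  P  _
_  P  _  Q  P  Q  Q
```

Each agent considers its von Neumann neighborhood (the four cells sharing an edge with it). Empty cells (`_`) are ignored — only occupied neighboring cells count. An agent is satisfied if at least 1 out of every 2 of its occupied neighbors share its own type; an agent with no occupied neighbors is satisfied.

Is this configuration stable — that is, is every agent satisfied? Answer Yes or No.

(0,0)Q 0/1 unhappy
(0,2)P 1/1 ok
(0,4)P 0/1 unhappy
(0,5)Q 0/1 unhappy
(1,0)P 1/2 ok
(1,2)P 2/2 ok
(1,6)P 0/0 ok
(2,0)P 2/2 ok
(2,1)P 3/3 ok
(2,2)P 2/3 ok
(2,3)Q 0/2 unhappy
(3,1)P 2/2 ok
(3,3)P 0/2 unhappy
(3,5)P 0/1 unhappy
(4,1)P 1/1 ok
(4,3)Q 0/2 unhappy
(4,4)P 0/2 unhappy
(4,5)Q 1/3 unhappy
(4,6)Q 1/1 ok
For instance (0,0) has only 0/1 same-type neighbors, below 1/2.

No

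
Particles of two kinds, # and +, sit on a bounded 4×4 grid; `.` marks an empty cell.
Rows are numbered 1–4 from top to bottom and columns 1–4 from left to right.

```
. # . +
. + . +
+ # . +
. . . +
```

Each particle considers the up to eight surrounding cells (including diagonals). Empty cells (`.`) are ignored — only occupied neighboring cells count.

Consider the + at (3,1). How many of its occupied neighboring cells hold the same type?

Occupied neighbors of (3,1): (2,2)=+, (3,2)=#.
Same type (+): 1 of 2.

1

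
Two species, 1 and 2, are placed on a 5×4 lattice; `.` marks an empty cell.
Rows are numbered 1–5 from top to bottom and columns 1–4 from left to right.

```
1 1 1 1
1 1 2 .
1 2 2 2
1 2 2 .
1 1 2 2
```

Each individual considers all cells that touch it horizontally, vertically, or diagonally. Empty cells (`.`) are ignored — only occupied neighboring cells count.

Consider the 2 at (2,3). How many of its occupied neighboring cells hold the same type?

Occupied neighbors of (2,3): (1,2)=1, (1,3)=1, (1,4)=1, (2,2)=1, (3,2)=2, (3,3)=2, (3,4)=2.
Same type (2): 3 of 7.

3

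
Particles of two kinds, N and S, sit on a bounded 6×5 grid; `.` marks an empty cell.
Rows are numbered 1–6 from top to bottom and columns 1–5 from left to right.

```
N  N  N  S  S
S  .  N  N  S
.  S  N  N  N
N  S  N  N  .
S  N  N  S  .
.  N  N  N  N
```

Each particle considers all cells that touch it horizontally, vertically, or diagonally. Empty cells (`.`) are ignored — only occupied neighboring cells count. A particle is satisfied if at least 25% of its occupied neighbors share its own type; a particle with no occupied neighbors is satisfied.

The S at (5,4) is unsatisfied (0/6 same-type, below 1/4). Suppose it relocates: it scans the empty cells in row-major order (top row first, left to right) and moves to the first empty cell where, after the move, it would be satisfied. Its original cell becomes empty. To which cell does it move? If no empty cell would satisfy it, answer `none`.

Vacating (5,4). Empty cells in order:
  (2,2): 2/7 same-type → satisfied — stop here.

(2,2)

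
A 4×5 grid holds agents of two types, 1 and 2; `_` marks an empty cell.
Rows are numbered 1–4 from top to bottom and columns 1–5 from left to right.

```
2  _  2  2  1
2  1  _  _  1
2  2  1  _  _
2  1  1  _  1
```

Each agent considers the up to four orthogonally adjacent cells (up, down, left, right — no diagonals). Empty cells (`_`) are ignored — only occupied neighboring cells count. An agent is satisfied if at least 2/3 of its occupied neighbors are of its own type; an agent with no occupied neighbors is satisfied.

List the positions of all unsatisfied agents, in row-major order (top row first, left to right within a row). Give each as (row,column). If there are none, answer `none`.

(1,1)2 1/1 ok
(1,3)2 1/1 ok
(1,4)2 1/2 unhappy
(1,5)1 1/2 unhappy
(2,1)2 2/3 ok
(2,2)1 0/2 unhappy
(2,5)1 1/1 ok
(3,1)2 3/3 ok
(3,2)2 1/4 unhappy
(3,3)1 1/2 unhappy
(4,1)2 1/2 unhappy
(4,2)1 1/3 unhappy
(4,3)1 2/2 ok
(4,5)1 0/0 ok

(1,4), (1,5), (2,2), (3,2), (3,3), (4,1), (4,2)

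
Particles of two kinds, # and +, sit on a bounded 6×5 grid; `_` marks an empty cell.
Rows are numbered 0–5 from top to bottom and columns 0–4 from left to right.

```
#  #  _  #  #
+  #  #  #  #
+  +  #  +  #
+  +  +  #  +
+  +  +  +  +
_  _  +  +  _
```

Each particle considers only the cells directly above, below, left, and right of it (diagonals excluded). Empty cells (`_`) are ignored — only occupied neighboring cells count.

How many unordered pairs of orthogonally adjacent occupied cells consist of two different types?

13

Scan each occupied cell's neighbors to the right and below so each pair is counted once.
Row 0: #(0,0)–#(0,1)= #(0,0)–+(1,0)≠ #(0,1)–#(1,1)= #(0,3)–#(0,4)= #(0,3)–#(1,3)= #(0,4)–#(1,4)=  → 1/6 unlike.
Row 1: +(1,0)–#(1,1)≠ +(1,0)–+(2,0)= #(1,1)–#(1,2)= #(1,1)–+(2,1)≠ #(1,2)–#(1,3)= #(1,2)–#(2,2)= #(1,3)–#(1,4)= #(1,3)–+(2,3)≠ #(1,4)–#(2,4)=  → 3/9 unlike.
Row 2: +(2,0)–+(2,1)= +(2,0)–+(3,0)= +(2,1)–#(2,2)≠ +(2,1)–+(3,1)= #(2,2)–+(2,3)≠ #(2,2)–+(3,2)≠ +(2,3)–#(2,4)≠ +(2,3)–#(3,3)≠ #(2,4)–+(3,4)≠  → 6/9 unlike.
Row 3: +(3,0)–+(3,1)= +(3,0)–+(4,0)= +(3,1)–+(3,2)= +(3,1)–+(4,1)= +(3,2)–#(3,3)≠ +(3,2)–+(4,2)= #(3,3)–+(3,4)≠ #(3,3)–+(4,3)≠ +(3,4)–+(4,4)=  → 3/9 unlike.
Row 4: +(4,0)–+(4,1)= +(4,1)–+(4,2)= +(4,2)–+(4,3)= +(4,2)–+(5,2)= +(4,3)–+(4,4)= +(4,3)–+(5,3)=  → 0/6 unlike.
Row 5: +(5,2)–+(5,3)=  → 0/1 unlike.
Total adjacent occupied pairs: 40; unlike-type pairs: 13.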